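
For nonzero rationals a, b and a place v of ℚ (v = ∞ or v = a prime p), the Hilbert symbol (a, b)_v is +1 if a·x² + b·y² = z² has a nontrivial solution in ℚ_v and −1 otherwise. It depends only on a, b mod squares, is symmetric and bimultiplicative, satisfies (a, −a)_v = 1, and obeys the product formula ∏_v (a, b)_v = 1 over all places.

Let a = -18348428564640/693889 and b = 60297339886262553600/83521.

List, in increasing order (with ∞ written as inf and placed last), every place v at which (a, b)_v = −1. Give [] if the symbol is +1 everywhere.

[19, 47]

(a, b) ≡ (-330410, 851) mod (ℚ^×)²; places V = {2, 3, 5, 7, 17, 19, 23, 37, 47, ∞}.
(a,b)_∞: sgn(-330410)=−, sgn(851)=+, so +1.
(a,b)_2: α=5, β=10; u≡3, v≡3 (mod 8); ε(u)ε(v)=1·1, αω(v)=5·1, βω(u)=10·1; sum ≡ 0  ⇒  +1.
(a,b)_7: α=-4, u≡4; β=0, v≡2 (mod 7); (4|7)=+1, (2|7)=+1; sign (−1)^0·+1^0·+1^-4 = +1.
(a,b)_47: α=1, u≡33; β=2, v≡13 (mod 47); (33|47)=-1, (13|47)=-1; sign (−1)^0·-1^2·-1^1 = -1.
(a,b)_19: α=1, u≡8; β=2, v≡15 (mod 19); (8|19)=-1, (15|19)=-1; sign (−1)^0·-1^2·-1^1 = -1.
(a,b)_5: α=1, u≡3; β=2, v≡4 (mod 5); (3|5)=-1, (4|5)=+1; sign (−1)^0·-1^2·+1^1 = +1.
(a,b)_3: α=8, u≡1; β=8, v≡2 (mod 3); (1|3)=+1, (2|3)=-1; sign (−1)^0·+1^8·-1^8 = +1.
(a,b)_37: α=1, u≡29; β=1, v≡8 (mod 37); (29|37)=-1, (8|37)=-1; sign (−1)^0·-1^1·-1^1 = +1.
(a,b)_17: α=-2, u≡1; β=-4, v≡1 (mod 17); (1|17)=+1, (1|17)=+1; sign (−1)^0·+1^-4·+1^-2 = +1.
(a,b)_23: α=2, u≡16; β=3, v≡7 (mod 23); (16|23)=+1, (7|23)=-1; sign (−1)^0·+1^3·-1^2 = +1.
|Ram(-330410, 851)| = 2, even; anisotropic at {19, 47}.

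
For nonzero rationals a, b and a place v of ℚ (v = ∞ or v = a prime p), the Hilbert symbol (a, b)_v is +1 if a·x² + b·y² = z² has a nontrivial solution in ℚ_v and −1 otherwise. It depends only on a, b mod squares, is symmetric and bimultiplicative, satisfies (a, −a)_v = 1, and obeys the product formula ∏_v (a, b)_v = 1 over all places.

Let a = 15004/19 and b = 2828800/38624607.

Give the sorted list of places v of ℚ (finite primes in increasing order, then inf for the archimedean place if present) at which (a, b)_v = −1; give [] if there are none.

(a, b) ≡ (589, 3094) mod (ℚ^×)²; places V = {2, 3, 5, 7, 11, 13, 17, 19, 29, 31, ∞}.
(a,b)_31: α=1, u≡1; β=0, v≡25 (mod 31); (1|31)=+1, (25|31)=+1; sign (−1)^0·+1^0·+1^1 = +1.
(a,b)_3: α=0, u≡1; β=-8, v≡1 (mod 3); (1|3)=+1, (1|3)=+1; sign (−1)^0·+1^-8·+1^0 = +1.
(a,b)_11: α=2, u≡10; β=0, v≡4 (mod 11); (10|11)=-1, (4|11)=+1; sign (−1)^0·-1^0·+1^2 = +1.
(a,b)_19: α=-1, u≡13; β=0, v≡4 (mod 19); (13|19)=-1, (4|19)=+1; sign (−1)^0·-1^0·+1^-1 = +1.
(a,b)_5: α=0, u≡1; β=2, v≡1 (mod 5); (1|5)=+1, (1|5)=+1; sign (−1)^0·+1^2·+1^0 = +1.
(a,b)_7: α=0, u≡2; β=-1, v≡1 (mod 7); (2|7)=+1, (1|7)=+1; sign (−1)^0·+1^-1·+1^0 = +1.
(a,b)_29: α=0, u≡25; β=-2, v≡7 (mod 29); (25|29)=+1, (7|29)=+1; sign (−1)^0·+1^-2·+1^0 = +1.
(a,b)_∞: sgn(589)=+, sgn(3094)=+, so +1.
(a,b)_17: α=0, u≡5; β=1, v≡6 (mod 17); (5|17)=-1, (6|17)=-1; sign (−1)^0·-1^1·-1^0 = -1.
(a,b)_13: α=0, u≡9; β=1, v≡4 (mod 13); (9|13)=+1, (4|13)=+1; sign (−1)^0·+1^1·+1^0 = +1.
(a,b)_2: α=2, β=9; u≡5, v≡3 (mod 8); ε(u)ε(v)=0·1, αω(v)=2·1, βω(u)=9·1; sum ≡ 1  ⇒  -1.
(589, 3094 / ℚ) ramifies at {2, 17}: a division algebra.

[2, 17]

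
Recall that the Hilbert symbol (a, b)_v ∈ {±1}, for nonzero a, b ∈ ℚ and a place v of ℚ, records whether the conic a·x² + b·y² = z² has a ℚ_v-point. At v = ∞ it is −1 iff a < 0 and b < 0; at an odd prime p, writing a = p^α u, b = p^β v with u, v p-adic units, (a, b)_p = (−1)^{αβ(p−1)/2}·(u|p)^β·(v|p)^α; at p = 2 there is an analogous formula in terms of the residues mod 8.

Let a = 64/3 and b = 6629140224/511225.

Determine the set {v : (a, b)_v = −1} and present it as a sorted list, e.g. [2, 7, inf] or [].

[2, 3]

Mod squares: a ≡ 3, b ≡ 111. Check v ∈ {∞, 2, 3, 5, 7, 11, 13, 23, 37}.
v=7: a=7^0·(≡5), b=7^2·(≡3) mod 7; (5|7)=-1, (3|7)=-1; (−1)^{0·2·3}·(-1)^2·(-1)^0 = +1.
v=∞: 3 > 0 and 111 > 0  ⇒  (a,b)_∞ = +1.
v=3: a=3^-1·(≡1), b=3^3·(≡1) mod 3; (1|3)=+1, (1|3)=+1; (−1)^{-1·3·1}·(+1)^3·(+1)^-1 = -1.
v=2: v_2(a)=6, v_2(b)=8; units ≡ 3, 7 (mod 8); ε·ε+αω+βω = 1·1+6·0+8·1 ≡ 1  ⇒  (a,b)_2 = -1.
v=37: a=37^0·(≡9), b=37^1·(≡9) mod 37; (9|37)=+1, (9|37)=+1; (−1)^{0·1·18}·(+1)^1·(+1)^0 = +1.
v=23: a=23^0·(≡6), b=23^2·(≡11) mod 23; (6|23)=+1, (11|23)=-1; (−1)^{0·2·11}·(+1)^2·(-1)^0 = +1.
v=11: a=11^0·(≡3), b=11^-2·(≡3) mod 11; (3|11)=+1, (3|11)=+1; (−1)^{0·-2·5}·(+1)^-2·(+1)^0 = +1.
v=5: a=5^0·(≡3), b=5^-2·(≡1) mod 5; (3|5)=-1, (1|5)=+1; (−1)^{0·-2·2}·(-1)^-2·(+1)^0 = +1.
v=13: a=13^0·(≡4), b=13^-2·(≡2) mod 13; (4|13)=+1, (2|13)=-1; (−1)^{0·-2·6}·(+1)^-2·(-1)^0 = +1.
(3, 111 / ℚ) ramifies at {2, 3}: a division algebra.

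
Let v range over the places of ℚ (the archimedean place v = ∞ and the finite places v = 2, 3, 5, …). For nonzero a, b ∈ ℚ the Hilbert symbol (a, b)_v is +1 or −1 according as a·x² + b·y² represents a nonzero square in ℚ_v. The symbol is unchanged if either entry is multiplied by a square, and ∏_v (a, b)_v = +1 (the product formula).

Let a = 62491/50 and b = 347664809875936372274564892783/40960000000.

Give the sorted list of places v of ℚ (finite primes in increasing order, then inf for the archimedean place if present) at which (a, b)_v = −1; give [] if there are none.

Mod squares: a ≡ 124982, b ≡ 2470. Check v ∈ {∞, 2, 3, 5, 7, 11, 13, 17, 19, 23}.
v=2: v_2(a)=-1, v_2(b)=-19; units ≡ 3, 3 (mod 8); ε·ε+αω+βω = 1·1+-1·1+-19·1 ≡ 1  ⇒  (a,b)_2 = -1.
v=23: a=23^1·(≡18), b=23^6·(≡13) mod 23; (18|23)=+1, (13|23)=+1; (−1)^{1·6·11}·(+1)^6·(+1)^1 = +1.
v=19: a=19^1·(≡16), b=19^3·(≡7) mod 19; (16|19)=+1, (7|19)=+1; (−1)^{1·3·9}·(+1)^3·(+1)^1 = -1.
v=13: a=13^1·(≡8), b=13^3·(≡8) mod 13; (8|13)=-1, (8|13)=-1; (−1)^{1·3·6}·(-1)^3·(-1)^1 = +1.
v=∞: 124982 > 0 and 2470 > 0  ⇒  (a,b)_∞ = +1.
v=17: a=17^0·(≡1), b=17^6·(≡11) mod 17; (1|17)=+1, (11|17)=-1; (−1)^{0·6·8}·(+1)^6·(-1)^0 = +1.
v=11: a=11^1·(≡10), b=11^4·(≡6) mod 11; (10|11)=-1, (6|11)=-1; (−1)^{1·4·5}·(-1)^4·(-1)^1 = -1.
v=5: a=5^-2·(≡3), b=5^-7·(≡1) mod 5; (3|5)=-1, (1|5)=+1; (−1)^{-2·-7·2}·(-1)^-7·(+1)^-2 = -1.
v=3: a=3^0·(≡2), b=3^2·(≡1) mod 3; (2|3)=-1, (1|3)=+1; (−1)^{0·2·1}·(-1)^2·(+1)^0 = +1.
v=7: a=7^0·(≡2), b=7^2·(≡5) mod 7; (2|7)=+1, (5|7)=-1; (−1)^{0·2·3}·(+1)^2·(-1)^0 = +1.
(124982, 2470 / ℚ) ramifies at {2, 5, 11, 19}: a division algebra.

[2, 5, 11, 19]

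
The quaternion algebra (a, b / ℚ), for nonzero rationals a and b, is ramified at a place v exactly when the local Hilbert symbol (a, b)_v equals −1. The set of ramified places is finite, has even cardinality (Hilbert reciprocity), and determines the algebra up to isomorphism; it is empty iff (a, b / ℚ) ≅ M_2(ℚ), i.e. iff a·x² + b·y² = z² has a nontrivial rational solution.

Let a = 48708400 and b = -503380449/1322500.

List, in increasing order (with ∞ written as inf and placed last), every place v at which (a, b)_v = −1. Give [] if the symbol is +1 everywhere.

[2, 17, 19, 29]

Mod squares: a ≡ 121771, b ≡ -481. Check v ∈ {∞, 2, 3, 5, 11, 13, 17, 19, 23, 29, 31, 37}.
v=19: a=19^1·(≡6), b=19^0·(≡12) mod 19; (6|19)=+1, (12|19)=-1; (−1)^{1·0·9}·(+1)^0·(-1)^1 = -1.
v=∞: 121771 > 0 and -481 < 0  ⇒  (a,b)_∞ = +1.
v=29: a=29^1·(≡7), b=29^0·(≡10) mod 29; (7|29)=+1, (10|29)=-1; (−1)^{1·0·14}·(+1)^0·(-1)^1 = -1.
v=11: a=11^0·(≡4), b=11^2·(≡3) mod 11; (4|11)=+1, (3|11)=+1; (−1)^{0·2·5}·(+1)^2·(+1)^0 = +1.
v=2: v_2(a)=4, v_2(b)=-2; units ≡ 3, 7 (mod 8); ε·ε+αω+βω = 1·1+4·0+-2·1 ≡ 1  ⇒  (a,b)_2 = -1.
v=3: a=3^0·(≡1), b=3^2·(≡2) mod 3; (1|3)=+1, (2|3)=-1; (−1)^{0·2·1}·(+1)^2·(-1)^0 = +1.
v=31: a=31^0·(≡22), b=31^2·(≡17) mod 31; (22|31)=-1, (17|31)=-1; (−1)^{0·2·15}·(-1)^2·(-1)^0 = +1.
v=5: a=5^2·(≡1), b=5^-4·(≡1) mod 5; (1|5)=+1, (1|5)=+1; (−1)^{2·-4·2}·(+1)^-4·(+1)^2 = +1.
v=23: a=23^0·(≡12), b=23^-2·(≡18) mod 23; (12|23)=+1, (18|23)=+1; (−1)^{0·-2·11}·(+1)^-2·(+1)^0 = +1.
v=37: a=37^0·(≡9), b=37^1·(≡19) mod 37; (9|37)=+1, (19|37)=-1; (−1)^{0·1·18}·(+1)^1·(-1)^0 = +1.
v=17: a=17^1·(≡3), b=17^0·(≡3) mod 17; (3|17)=-1, (3|17)=-1; (−1)^{1·0·8}·(-1)^0·(-1)^1 = -1.
v=13: a=13^1·(≡5), b=13^1·(≡11) mod 13; (5|13)=-1, (11|13)=-1; (−1)^{1·1·6}·(-1)^1·(-1)^1 = +1.
|Ram(121771, -481)| = 4, even; anisotropic at {2, 17, 19, 29}.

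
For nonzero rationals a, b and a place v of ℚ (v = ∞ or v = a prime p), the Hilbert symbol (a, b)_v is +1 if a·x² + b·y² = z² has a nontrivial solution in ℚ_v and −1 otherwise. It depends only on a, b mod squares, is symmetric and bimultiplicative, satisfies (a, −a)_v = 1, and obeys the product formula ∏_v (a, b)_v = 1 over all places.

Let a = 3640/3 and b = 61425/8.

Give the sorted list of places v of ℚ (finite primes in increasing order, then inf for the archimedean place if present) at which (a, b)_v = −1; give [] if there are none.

Mod squares: a ≡ 2730, b ≡ 546. Check v ∈ {∞, 2, 3, 5, 7, 13}.
v=2: v_2(a)=3, v_2(b)=-3; units ≡ 5, 1 (mod 8); ε·ε+αω+βω = 0·0+3·0+-3·1 ≡ 1  ⇒  (a,b)_2 = -1.
v=13: a=13^1·(≡11), b=13^1·(≡4) mod 13; (11|13)=-1, (4|13)=+1; (−1)^{1·1·6}·(-1)^1·(+1)^1 = -1.
v=3: a=3^-1·(≡1), b=3^3·(≡2) mod 3; (1|3)=+1, (2|3)=-1; (−1)^{-1·3·1}·(+1)^3·(-1)^-1 = +1.
v=5: a=5^1·(≡1), b=5^2·(≡4) mod 5; (1|5)=+1, (4|5)=+1; (−1)^{1·2·2}·(+1)^2·(+1)^1 = +1.
v=∞: 2730 > 0 and 546 > 0  ⇒  (a,b)_∞ = +1.
v=7: a=7^1·(≡3), b=7^1·(≡4) mod 7; (3|7)=-1, (4|7)=+1; (−1)^{1·1·3}·(-1)^1·(+1)^1 = +1.
Ram(2730, 546) = {2, 13}; no ℚ_2-point on the conic.

[2, 13]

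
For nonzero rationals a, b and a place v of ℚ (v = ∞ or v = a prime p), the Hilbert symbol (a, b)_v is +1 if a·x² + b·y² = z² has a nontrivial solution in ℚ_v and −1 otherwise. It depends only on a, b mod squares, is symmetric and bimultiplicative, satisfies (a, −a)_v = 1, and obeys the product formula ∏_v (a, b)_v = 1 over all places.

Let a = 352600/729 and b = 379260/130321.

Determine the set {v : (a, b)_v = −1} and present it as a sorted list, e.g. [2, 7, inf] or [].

[2, 43]

(a, b) ≡ (3526, 215) mod (ℚ^×)²; places V = {2, 3, 5, 7, 19, 41, 43, ∞}.
(a,b)_41: α=1, u≡33; β=0, v≡4 (mod 41); (33|41)=+1, (4|41)=+1; sign (−1)^0·+1^0·+1^1 = +1.
(a,b)_19: α=0, u≡16; β=-4, v≡1 (mod 19); (16|19)=+1, (1|19)=+1; sign (−1)^0·+1^-4·+1^0 = +1.
(a,b)_∞: sgn(3526)=+, sgn(215)=+, so +1.
(a,b)_5: α=2, u≡1; β=1, v≡2 (mod 5); (1|5)=+1, (2|5)=-1; sign (−1)^0·+1^1·-1^2 = +1.
(a,b)_2: α=3, β=2; u≡3, v≡7 (mod 8); ε(u)ε(v)=1·1, αω(v)=3·0, βω(u)=2·1; sum ≡ 1  ⇒  -1.
(a,b)_7: α=0, u≡3; β=2, v≡6 (mod 7); (3|7)=-1, (6|7)=-1; sign (−1)^0·-1^2·-1^0 = +1.
(a,b)_43: α=1, u≡28; β=1, v≡39 (mod 43); (28|43)=-1, (39|43)=-1; sign (−1)^1·-1^1·-1^1 = -1.
(a,b)_3: α=-6, u≡1; β=2, v≡2 (mod 3); (1|3)=+1, (2|3)=-1; sign (−1)^0·+1^2·-1^-6 = +1.
(3526, 215 / ℚ) ramifies at {2, 43}: a division algebra.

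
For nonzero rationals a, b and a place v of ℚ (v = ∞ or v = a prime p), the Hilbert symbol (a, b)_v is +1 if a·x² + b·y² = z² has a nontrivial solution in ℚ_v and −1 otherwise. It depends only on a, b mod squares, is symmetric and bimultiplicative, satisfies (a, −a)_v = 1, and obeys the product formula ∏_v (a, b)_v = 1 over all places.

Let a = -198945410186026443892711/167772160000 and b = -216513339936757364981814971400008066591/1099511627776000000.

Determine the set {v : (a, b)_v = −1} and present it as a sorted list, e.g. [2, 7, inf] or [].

[11, inf]

Mod squares: a ≡ -290191, b ≡ -256151. Check v ∈ {∞, 2, 5, 7, 11, 17, 23, 31, 37, 43}.
v=37: a=37^3·(≡30), b=37^5·(≡36) mod 37; (30|37)=+1, (36|37)=+1; (−1)^{3·5·18}·(+1)^5·(+1)^3 = +1.
v=43: a=43^2·(≡23), b=43^3·(≡8) mod 43; (23|43)=+1, (8|43)=-1; (−1)^{2·3·21}·(+1)^3·(-1)^2 = +1.
v=∞: -290191 < 0 and -256151 < 0  ⇒  (a,b)_∞ = -1.
v=17: a=17^2·(≡8), b=17^2·(≡12) mod 17; (8|17)=+1, (12|17)=-1; (−1)^{2·2·8}·(+1)^2·(-1)^2 = +1.
v=5: a=5^-4·(≡4), b=5^-6·(≡1) mod 5; (4|5)=+1, (1|5)=+1; (−1)^{-4·-6·2}·(+1)^-6·(+1)^-4 = +1.
v=31: a=31^1·(≡14), b=31^2·(≡18) mod 31; (14|31)=+1, (18|31)=+1; (−1)^{1·2·15}·(+1)^2·(+1)^1 = +1.
v=2: v_2(a)=-28, v_2(b)=-46; units ≡ 1, 1 (mod 8); ε·ε+αω+βω = 0·0+-28·0+-46·0 ≡ 0  ⇒  (a,b)_2 = +1.
v=7: a=7^0·(≡1), b=7^1·(≡3) mod 7; (1|7)=+1, (3|7)=-1; (−1)^{0·1·3}·(+1)^1·(-1)^0 = +1.
v=11: a=11^7·(≡2), b=11^12·(≡7) mod 11; (2|11)=-1, (7|11)=-1; (−1)^{7·12·5}·(-1)^12·(-1)^7 = -1.
v=23: a=23^3·(≡7), b=23^5·(≡9) mod 23; (7|23)=-1, (9|23)=+1; (−1)^{3·5·11}·(-1)^5·(+1)^3 = +1.
(-290191, -256151 / ℚ) ramifies at {11, ∞}: a division algebra.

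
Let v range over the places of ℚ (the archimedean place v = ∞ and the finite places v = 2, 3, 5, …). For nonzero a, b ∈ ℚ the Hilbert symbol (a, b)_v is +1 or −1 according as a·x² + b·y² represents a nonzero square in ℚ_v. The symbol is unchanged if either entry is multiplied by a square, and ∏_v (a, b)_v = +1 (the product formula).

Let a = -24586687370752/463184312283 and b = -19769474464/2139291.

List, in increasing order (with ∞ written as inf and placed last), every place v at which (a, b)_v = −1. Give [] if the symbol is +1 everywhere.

Mod squares: a ≡ -1794, b ≡ -9614. Check v ∈ {∞, 2, 3, 7, 11, 13, 19, 23, 29, 41}.
v=13: a=13^1·(≡2), b=13^0·(≡6) mod 13; (2|13)=-1, (6|13)=-1; (−1)^{1·0·6}·(-1)^0·(-1)^1 = -1.
v=29: a=29^2·(≡7), b=29^2·(≡11) mod 29; (7|29)=+1, (11|29)=-1; (−1)^{2·2·14}·(+1)^2·(-1)^2 = +1.
v=23: a=23^3·(≡20), b=23^1·(≡21) mod 23; (20|23)=-1, (21|23)=-1; (−1)^{3·1·11}·(-1)^1·(-1)^3 = -1.
v=11: a=11^-2·(≡8), b=11^-1·(≡8) mod 11; (8|11)=-1, (8|11)=-1; (−1)^{-2·-1·5}·(-1)^-1·(-1)^-2 = -1.
v=2: v_2(a)=9, v_2(b)=5; units ≡ 7, 1 (mod 8); ε·ε+αω+βω = 1·0+9·0+5·0 ≡ 0  ⇒  (a,b)_2 = +1.
v=41: a=41^0·(≡31), b=41^2·(≡9) mod 41; (31|41)=+1, (9|41)=+1; (−1)^{0·2·20}·(+1)^2·(+1)^0 = +1.
v=7: a=7^-4·(≡3), b=7^-4·(≡1) mod 7; (3|7)=-1, (1|7)=+1; (−1)^{-4·-4·3}·(-1)^-4·(+1)^-4 = +1.
v=19: a=19^2·(≡9), b=19^1·(≡7) mod 19; (9|19)=+1, (7|19)=+1; (−1)^{2·1·9}·(+1)^1·(+1)^2 = +1.
v=∞: -1794 < 0 and -9614 < 0  ⇒  (a,b)_∞ = -1.
v=3: a=3^-13·(≡2), b=3^-4·(≡1) mod 3; (2|3)=-1, (1|3)=+1; (−1)^{-13·-4·1}·(-1)^-4·(+1)^-13 = +1.
Ram(-1794, -9614) = {11, 13, 23, ∞}; no ℚ_11-point on the conic.

[11, 13, 23, inf]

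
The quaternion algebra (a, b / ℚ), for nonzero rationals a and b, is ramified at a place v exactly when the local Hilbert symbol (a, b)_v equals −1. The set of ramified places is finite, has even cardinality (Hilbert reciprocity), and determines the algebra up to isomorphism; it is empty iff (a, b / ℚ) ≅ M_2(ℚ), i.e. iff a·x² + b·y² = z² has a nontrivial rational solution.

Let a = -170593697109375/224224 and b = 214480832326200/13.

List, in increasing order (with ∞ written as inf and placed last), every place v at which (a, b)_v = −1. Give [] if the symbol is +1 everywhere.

[3, 11, 17, 23]

Mod squares: a ≡ -4290, b ≡ 10166. Check v ∈ {∞, 2, 3, 5, 7, 11, 13, 17, 23}.
v=2: v_2(a)=-5, v_2(b)=3; units ≡ 7, 3 (mod 8); ε·ε+αω+βω = 1·1+-5·1+3·0 ≡ 0  ⇒  (a,b)_2 = +1.
v=11: a=11^-1·(≡10), b=11^2·(≡2) mod 11; (10|11)=-1, (2|11)=-1; (−1)^{-1·2·5}·(-1)^2·(-1)^-1 = -1.
v=3: a=3^3·(≡1), b=3^4·(≡2) mod 3; (1|3)=+1, (2|3)=-1; (−1)^{3·4·1}·(+1)^4·(-1)^3 = -1.
v=23: a=23^4·(≡11), b=23^5·(≡15) mod 23; (11|23)=-1, (15|23)=-1; (−1)^{4·5·11}·(-1)^5·(-1)^4 = -1.
v=5: a=5^7·(≡3), b=5^2·(≡1) mod 5; (3|5)=-1, (1|5)=+1; (−1)^{7·2·2}·(-1)^2·(+1)^7 = +1.
v=7: a=7^-2·(≡4), b=7^0·(≡1) mod 7; (4|7)=+1, (1|7)=+1; (−1)^{-2·0·3}·(+1)^0·(+1)^-2 = +1.
v=17: a=17^2·(≡10), b=17^1·(≡12) mod 17; (10|17)=-1, (12|17)=-1; (−1)^{2·1·8}·(-1)^1·(-1)^2 = -1.
v=13: a=13^-1·(≡11), b=13^-1·(≡11) mod 13; (11|13)=-1, (11|13)=-1; (−1)^{-1·-1·6}·(-1)^-1·(-1)^-1 = +1.
v=∞: -4290 < 0 and 10166 > 0  ⇒  (a,b)_∞ = +1.
|Ram(-4290, 10166)| = 4, even; anisotropic at {3, 11, 17, 23}.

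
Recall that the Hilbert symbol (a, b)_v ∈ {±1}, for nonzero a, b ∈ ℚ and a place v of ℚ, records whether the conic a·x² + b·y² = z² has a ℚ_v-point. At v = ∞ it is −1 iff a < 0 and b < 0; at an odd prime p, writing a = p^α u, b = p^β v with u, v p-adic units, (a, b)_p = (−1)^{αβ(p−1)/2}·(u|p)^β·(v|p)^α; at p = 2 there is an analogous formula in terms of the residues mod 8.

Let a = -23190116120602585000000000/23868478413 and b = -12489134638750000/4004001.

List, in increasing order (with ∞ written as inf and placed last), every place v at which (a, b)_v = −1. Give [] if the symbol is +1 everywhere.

[2, 5, 11, inf]

(a, b) ≡ (-2002, -595) mod (ℚ^×)²; places V = {2, 3, 5, 7, 11, 13, 17, 23, 29, ∞}.
(a,b)_7: α=7, u≡4; β=5, v≡6 (mod 7); (4|7)=+1, (6|7)=-1; sign (−1)^1·+1^5·-1^7 = +1.
(a,b)_29: α=0, u≡28; β=-2, v≡27 (mod 29); (28|29)=+1, (27|29)=-1; sign (−1)^0·+1^-2·-1^0 = +1.
(a,b)_∞: sgn(-2002)=−, sgn(-595)=−, so -1.
(a,b)_2: α=9, β=4; u≡7, v≡5 (mod 8); ε(u)ε(v)=1·0, αω(v)=9·1, βω(u)=4·0; sum ≡ 1  ⇒  -1.
(a,b)_11: α=7, u≡9; β=2, v≡6 (mod 11); (9|11)=+1, (6|11)=-1; sign (−1)^0·+1^2·-1^7 = -1.
(a,b)_23: α=-4, u≡7; β=-2, v≡4 (mod 23); (7|23)=-1, (4|23)=+1; sign (−1)^0·-1^-2·+1^-4 = +1.
(a,b)_13: α=-1, u≡11; β=0, v≡3 (mod 13); (11|13)=-1, (3|13)=+1; sign (−1)^0·-1^0·+1^-1 = +1.
(a,b)_17: α=2, u≡2; β=3, v≡2 (mod 17); (2|17)=+1, (2|17)=+1; sign (−1)^0·+1^3·+1^2 = +1.
(a,b)_5: α=10, u≡2; β=7, v≡4 (mod 5); (2|5)=-1, (4|5)=+1; sign (−1)^0·-1^7·+1^10 = -1.
(a,b)_3: α=-8, u≡2; β=-2, v≡2 (mod 3); (2|3)=-1, (2|3)=-1; sign (−1)^0·-1^-2·-1^-8 = +1.
Ram(-2002, -595) = {2, 5, 11, ∞}; no ℚ_2-point on the conic.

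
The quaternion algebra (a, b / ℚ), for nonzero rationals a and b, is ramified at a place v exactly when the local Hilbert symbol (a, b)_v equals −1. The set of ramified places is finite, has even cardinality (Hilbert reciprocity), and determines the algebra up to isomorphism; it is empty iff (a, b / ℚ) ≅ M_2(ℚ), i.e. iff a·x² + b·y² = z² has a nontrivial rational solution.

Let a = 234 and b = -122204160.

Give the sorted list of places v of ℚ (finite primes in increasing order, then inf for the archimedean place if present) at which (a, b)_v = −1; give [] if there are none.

(a, b) ≡ (26, -3315) mod (ℚ^×)²; places V = {2, 3, 5, 13, 17, ∞}.
(a,b)_∞: sgn(26)=+, sgn(-3315)=−, so +1.
(a,b)_13: α=1, u≡5; β=1, v≡6 (mod 13); (5|13)=-1, (6|13)=-1; sign (−1)^0·-1^1·-1^1 = +1.
(a,b)_2: α=1, β=12; u≡5, v≡5 (mod 8); ε(u)ε(v)=0·0, αω(v)=1·1, βω(u)=12·1; sum ≡ 1  ⇒  -1.
(a,b)_17: α=0, u≡13; β=1, v≡4 (mod 17); (13|17)=+1, (4|17)=+1; sign (−1)^0·+1^1·+1^0 = +1.
(a,b)_3: α=2, u≡2; β=3, v≡2 (mod 3); (2|3)=-1, (2|3)=-1; sign (−1)^0·-1^3·-1^2 = -1.
(a,b)_5: α=0, u≡4; β=1, v≡3 (mod 5); (4|5)=+1, (3|5)=-1; sign (−1)^0·+1^1·-1^0 = +1.
|Ram(26, -3315)| = 2, even; anisotropic at {2, 3}.

[2, 3]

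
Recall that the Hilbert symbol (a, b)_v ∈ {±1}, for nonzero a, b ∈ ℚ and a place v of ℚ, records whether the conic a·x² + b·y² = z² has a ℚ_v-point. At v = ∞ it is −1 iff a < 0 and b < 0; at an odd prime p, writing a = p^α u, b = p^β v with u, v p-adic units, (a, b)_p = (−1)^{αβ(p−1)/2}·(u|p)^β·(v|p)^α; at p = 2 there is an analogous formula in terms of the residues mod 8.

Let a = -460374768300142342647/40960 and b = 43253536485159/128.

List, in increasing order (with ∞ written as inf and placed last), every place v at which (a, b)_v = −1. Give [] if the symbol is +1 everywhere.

(a, b) ≡ (-230230, 9982) mod (ℚ^×)²; places V = {2, 3, 5, 7, 11, 13, 23, 31, ∞}.
(a,b)_5: α=-1, u≡4; β=0, v≡3 (mod 5); (4|5)=+1, (3|5)=-1; sign (−1)^0·+1^0·-1^-1 = -1.
(a,b)_7: α=7, u≡3; β=3, v≡3 (mod 7); (3|7)=-1, (3|7)=-1; sign (−1)^1·-1^3·-1^7 = -1.
(a,b)_3: α=2, u≡2; β=2, v≡1 (mod 3); (2|3)=-1, (1|3)=+1; sign (−1)^0·-1^2·+1^2 = +1.
(a,b)_13: α=3, u≡3; β=2, v≡2 (mod 13); (3|13)=+1, (2|13)=-1; sign (−1)^0·+1^2·-1^3 = -1.
(a,b)_23: α=1, u≡1; β=1, v≡17 (mod 23); (1|23)=+1, (17|23)=-1; sign (−1)^1·+1^1·-1^1 = +1.
(a,b)_31: α=4, u≡25; β=3, v≡24 (mod 31); (25|31)=+1, (24|31)=-1; sign (−1)^0·+1^3·-1^4 = +1.
(a,b)_2: α=-13, β=-7; u≡5, v≡7 (mod 8); ε(u)ε(v)=0·1, αω(v)=-13·0, βω(u)=-7·1; sum ≡ 1  ⇒  -1.
(a,b)_11: α=3, u≡1; β=2, v≡1 (mod 11); (1|11)=+1, (1|11)=+1; sign (−1)^0·+1^2·+1^3 = +1.
(a,b)_∞: sgn(-230230)=−, sgn(9982)=+, so +1.
Ram(-230230, 9982) = {2, 5, 7, 13}; no ℚ_2-point on the conic.

[2, 5, 7, 13]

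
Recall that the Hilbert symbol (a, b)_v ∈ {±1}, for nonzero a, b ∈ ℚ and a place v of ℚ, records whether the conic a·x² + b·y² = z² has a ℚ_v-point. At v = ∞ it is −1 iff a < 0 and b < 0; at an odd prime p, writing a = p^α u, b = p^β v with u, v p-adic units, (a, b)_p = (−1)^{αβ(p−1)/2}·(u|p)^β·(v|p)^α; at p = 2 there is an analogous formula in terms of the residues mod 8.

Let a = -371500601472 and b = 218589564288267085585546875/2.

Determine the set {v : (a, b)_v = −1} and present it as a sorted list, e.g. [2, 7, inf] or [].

[7, 11, 17, 29]

(a, b) ≡ (-24882, 16422) mod (ℚ^×)²; places V = {2, 3, 5, 7, 11, 13, 17, 23, 29, ∞}.
(a,b)_5: α=0, u≡3; β=8, v≡2 (mod 5); (3|5)=-1, (2|5)=-1; sign (−1)^0·-1^8·-1^0 = +1.
(a,b)_13: α=1, u≡12; β=2, v≡12 (mod 13); (12|13)=+1, (12|13)=+1; sign (−1)^0·+1^2·+1^1 = +1.
(a,b)_7: α=2, u≡3; β=3, v≡1 (mod 7); (3|7)=-1, (1|7)=+1; sign (−1)^0·-1^3·+1^2 = -1.
(a,b)_17: α=0, u≡14; β=3, v≡11 (mod 17); (14|17)=-1, (11|17)=-1; sign (−1)^0·-1^3·-1^0 = -1.
(a,b)_23: α=2, u≡12; β=5, v≡8 (mod 23); (12|23)=+1, (8|23)=+1; sign (−1)^0·+1^5·+1^2 = +1.
(a,b)_3: α=3, u≡1; β=1, v≡2 (mod 3); (1|3)=+1, (2|3)=-1; sign (−1)^1·+1^1·-1^3 = +1.
(a,b)_11: α=1, u≡3; β=2, v≡8 (mod 11); (3|11)=+1, (8|11)=-1; sign (−1)^0·+1^2·-1^1 = -1.
(a,b)_2: α=7, β=-1; u≡7, v≡3 (mod 8); ε(u)ε(v)=1·1, αω(v)=7·1, βω(u)=-1·0; sum ≡ 0  ⇒  +1.
(a,b)_∞: sgn(-24882)=−, sgn(16422)=+, so +1.
(a,b)_29: α=1, u≡8; β=2, v≡21 (mod 29); (8|29)=-1, (21|29)=-1; sign (−1)^0·-1^2·-1^1 = -1.
Ram(-24882, 16422) = {7, 11, 17, 29}; no ℚ_7-point on the conic.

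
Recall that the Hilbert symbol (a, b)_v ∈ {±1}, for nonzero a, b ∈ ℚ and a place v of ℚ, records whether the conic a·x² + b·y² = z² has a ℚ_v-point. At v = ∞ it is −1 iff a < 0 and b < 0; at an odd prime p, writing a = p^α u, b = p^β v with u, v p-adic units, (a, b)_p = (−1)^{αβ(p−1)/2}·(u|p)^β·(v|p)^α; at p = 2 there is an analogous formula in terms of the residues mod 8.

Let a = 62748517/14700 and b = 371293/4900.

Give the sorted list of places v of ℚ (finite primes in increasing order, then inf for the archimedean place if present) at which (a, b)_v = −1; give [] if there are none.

[]

Mod squares: a ≡ 39, b ≡ 13. Check v ∈ {∞, 2, 3, 5, 7, 13}.
v=5: a=5^-2·(≡4), b=5^-2·(≡3) mod 5; (4|5)=+1, (3|5)=-1; (−1)^{-2·-2·2}·(+1)^-2·(-1)^-2 = +1.
v=∞: 39 > 0 and 13 > 0  ⇒  (a,b)_∞ = +1.
v=13: a=13^7·(≡4), b=13^5·(≡12) mod 13; (4|13)=+1, (12|13)=+1; (−1)^{7·5·6}·(+1)^5·(+1)^7 = +1.
v=7: a=7^-2·(≡1), b=7^-2·(≡3) mod 7; (1|7)=+1, (3|7)=-1; (−1)^{-2·-2·3}·(+1)^-2·(-1)^-2 = +1.
v=3: a=3^-1·(≡1), b=3^0·(≡1) mod 3; (1|3)=+1, (1|3)=+1; (−1)^{-1·0·1}·(+1)^0·(+1)^-1 = +1.
v=2: v_2(a)=-2, v_2(b)=-2; units ≡ 7, 5 (mod 8); ε·ε+αω+βω = 1·0+-2·1+-2·0 ≡ 0  ⇒  (a,b)_2 = +1.
Every local symbol is +1, so the conic 39·x² + 13·y² = z² has ℚ_v-points for all v and hence a ℚ-point; (a, b / ℚ) ≅ M_2(ℚ).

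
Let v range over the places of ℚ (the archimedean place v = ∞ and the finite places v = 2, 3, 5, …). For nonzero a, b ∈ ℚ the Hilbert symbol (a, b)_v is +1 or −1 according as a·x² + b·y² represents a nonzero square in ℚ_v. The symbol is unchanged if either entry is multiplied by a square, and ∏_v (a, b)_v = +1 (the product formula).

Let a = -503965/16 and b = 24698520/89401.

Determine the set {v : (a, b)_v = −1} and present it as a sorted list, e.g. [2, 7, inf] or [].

(a, b) ≡ (-85, 70) mod (ℚ^×)²; places V = {2, 3, 5, 7, 11, 13, 17, 23, ∞}.
(a,b)_5: α=1, u≡2; β=1, v≡4 (mod 5); (2|5)=-1, (4|5)=+1; sign (−1)^0·-1^1·+1^1 = -1.
(a,b)_2: α=-4, β=3; u≡3, v≡3 (mod 8); ε(u)ε(v)=1·1, αω(v)=-4·1, βω(u)=3·1; sum ≡ 0  ⇒  +1.
(a,b)_23: α=0, u≡5; β=-2, v≡2 (mod 23); (5|23)=-1, (2|23)=+1; sign (−1)^0·-1^-2·+1^0 = +1.
(a,b)_7: α=2, u≡6; β=1, v≡6 (mod 7); (6|7)=-1, (6|7)=-1; sign (−1)^0·-1^1·-1^2 = -1.
(a,b)_13: α=0, u≡2; β=-2, v≡6 (mod 13); (2|13)=-1, (6|13)=-1; sign (−1)^0·-1^-2·-1^0 = +1.
(a,b)_3: α=0, u≡2; β=6, v≡1 (mod 3); (2|3)=-1, (1|3)=+1; sign (−1)^0·-1^6·+1^0 = +1.
(a,b)_17: α=1, u≡14; β=0, v≡16 (mod 17); (14|17)=-1, (16|17)=+1; sign (−1)^0·-1^0·+1^1 = +1.
(a,b)_∞: sgn(-85)=−, sgn(70)=+, so +1.
(a,b)_11: α=2, u≡3; β=2, v≡1 (mod 11); (3|11)=+1, (1|11)=+1; sign (−1)^0·+1^2·+1^2 = +1.
|Ram(-85, 70)| = 2, even; anisotropic at {5, 7}.

[5, 7]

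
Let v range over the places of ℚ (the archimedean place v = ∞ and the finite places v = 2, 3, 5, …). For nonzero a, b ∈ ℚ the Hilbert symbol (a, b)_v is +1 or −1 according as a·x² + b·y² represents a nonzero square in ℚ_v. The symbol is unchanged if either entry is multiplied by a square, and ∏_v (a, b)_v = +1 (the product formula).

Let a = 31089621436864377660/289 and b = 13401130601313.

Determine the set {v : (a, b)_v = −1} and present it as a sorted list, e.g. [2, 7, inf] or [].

Mod squares: a ≡ 85215, b ≡ 273. Check v ∈ {∞, 2, 3, 5, 7, 13, 17, 19, 23}.
v=5: a=5^1·(≡3), b=5^0·(≡3) mod 5; (3|5)=-1, (3|5)=-1; (−1)^{1·0·2}·(-1)^0·(-1)^1 = -1.
v=7: a=7^2·(≡4), b=7^1·(≡2) mod 7; (4|7)=+1, (2|7)=+1; (−1)^{2·1·3}·(+1)^1·(+1)^2 = +1.
v=∞: 85215 > 0 and 273 > 0  ⇒  (a,b)_∞ = +1.
v=17: a=17^-2·(≡5), b=17^0·(≡4) mod 17; (5|17)=-1, (4|17)=+1; (−1)^{-2·0·8}·(-1)^0·(+1)^-2 = +1.
v=13: a=13^7·(≡9), b=13^5·(≡6) mod 13; (9|13)=+1, (6|13)=-1; (−1)^{7·5·6}·(+1)^5·(-1)^7 = -1.
v=19: a=19^1·(≡5), b=19^2·(≡4) mod 19; (5|19)=+1, (4|19)=+1; (−1)^{1·2·9}·(+1)^2·(+1)^1 = +1.
v=23: a=23^3·(≡18), b=23^2·(≡21) mod 23; (18|23)=+1, (21|23)=-1; (−1)^{3·2·11}·(+1)^2·(-1)^3 = -1.
v=3: a=3^7·(≡1), b=3^3·(≡1) mod 3; (1|3)=+1, (1|3)=+1; (−1)^{7·3·1}·(+1)^3·(+1)^7 = -1.
v=2: v_2(a)=2, v_2(b)=0; units ≡ 7, 1 (mod 8); ε·ε+αω+βω = 1·0+2·0+0·0 ≡ 0  ⇒  (a,b)_2 = +1.
(85215, 273 / ℚ) ramifies at {3, 5, 13, 23}: a division algebra.

[3, 5, 13, 23]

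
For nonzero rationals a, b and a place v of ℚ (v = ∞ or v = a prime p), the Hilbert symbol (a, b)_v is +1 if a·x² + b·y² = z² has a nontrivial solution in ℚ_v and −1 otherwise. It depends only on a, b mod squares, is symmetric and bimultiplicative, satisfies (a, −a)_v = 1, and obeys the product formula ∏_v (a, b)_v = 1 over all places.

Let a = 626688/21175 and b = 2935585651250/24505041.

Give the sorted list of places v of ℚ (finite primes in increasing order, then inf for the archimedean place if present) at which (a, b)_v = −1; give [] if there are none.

Mod squares: a ≡ 119, b ≡ 1122. Check v ∈ {∞, 2, 3, 5, 7, 11, 17, 19, 23, 43}.
v=23: a=23^0·(≡2), b=23^2·(≡18) mod 23; (2|23)=+1, (18|23)=+1; (−1)^{0·2·11}·(+1)^2·(+1)^0 = +1.
v=11: a=11^-2·(≡4), b=11^-3·(≡4) mod 11; (4|11)=+1, (4|11)=+1; (−1)^{-2·-3·5}·(+1)^-3·(+1)^-2 = +1.
v=5: a=5^-2·(≡4), b=5^4·(≡2) mod 5; (4|5)=+1, (2|5)=-1; (−1)^{-2·4·2}·(+1)^4·(-1)^-2 = +1.
v=7: a=7^-1·(≡6), b=7^4·(≡2) mod 7; (6|7)=-1, (2|7)=+1; (−1)^{-1·4·3}·(-1)^4·(+1)^-1 = +1.
v=2: v_2(a)=12, v_2(b)=1; units ≡ 7, 1 (mod 8); ε·ε+αω+βω = 1·0+12·0+1·0 ≡ 0  ⇒  (a,b)_2 = +1.
v=17: a=17^1·(≡11), b=17^-1·(≡2) mod 17; (11|17)=-1, (2|17)=+1; (−1)^{1·-1·8}·(-1)^-1·(+1)^1 = -1.
v=3: a=3^2·(≡2), b=3^-1·(≡2) mod 3; (2|3)=-1, (2|3)=-1; (−1)^{2·-1·1}·(-1)^-1·(-1)^2 = -1.
v=19: a=19^0·(≡16), b=19^-2·(≡11) mod 19; (16|19)=+1, (11|19)=+1; (−1)^{0·-2·9}·(+1)^-2·(+1)^0 = +1.
v=∞: 119 > 0 and 1122 > 0  ⇒  (a,b)_∞ = +1.
v=43: a=43^0·(≡32), b=43^2·(≡41) mod 43; (32|43)=-1, (41|43)=+1; (−1)^{0·2·21}·(-1)^2·(+1)^0 = +1.
(119, 1122 / ℚ) ramifies at {3, 17}: a division algebra.

[3, 17]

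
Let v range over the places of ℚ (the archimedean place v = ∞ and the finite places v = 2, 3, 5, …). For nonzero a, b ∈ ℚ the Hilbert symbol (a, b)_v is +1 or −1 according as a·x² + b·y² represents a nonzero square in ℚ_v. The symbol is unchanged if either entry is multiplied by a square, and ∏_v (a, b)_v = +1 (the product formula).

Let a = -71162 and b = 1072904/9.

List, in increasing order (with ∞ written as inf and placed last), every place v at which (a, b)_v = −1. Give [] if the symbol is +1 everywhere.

(a, b) ≡ (-71162, 5474) mod (ℚ^×)²; places V = {2, 3, 7, 13, 17, 23, ∞}.
(a,b)_23: α=1, u≡11; β=1, v≡3 (mod 23); (11|23)=-1, (3|23)=+1; sign (−1)^1·-1^1·+1^1 = +1.
(a,b)_3: α=0, u≡1; β=-2, v≡2 (mod 3); (1|3)=+1, (2|3)=-1; sign (−1)^0·+1^-2·-1^0 = +1.
(a,b)_17: α=1, u≡13; β=1, v≡16 (mod 17); (13|17)=+1, (16|17)=+1; sign (−1)^0·+1^1·+1^1 = +1.
(a,b)_2: α=1, β=3; u≡3, v≡1 (mod 8); ε(u)ε(v)=1·0, αω(v)=1·0, βω(u)=3·1; sum ≡ 1  ⇒  -1.
(a,b)_∞: sgn(-71162)=−, sgn(5474)=+, so +1.
(a,b)_13: α=1, u≡12; β=0, v≡3 (mod 13); (12|13)=+1, (3|13)=+1; sign (−1)^0·+1^0·+1^1 = +1.
(a,b)_7: α=1, u≡5; β=3, v≡3 (mod 7); (5|7)=-1, (3|7)=-1; sign (−1)^1·-1^3·-1^1 = -1.
Ram(-71162, 5474) = {2, 7}; no ℚ_2-point on the conic.

[2, 7]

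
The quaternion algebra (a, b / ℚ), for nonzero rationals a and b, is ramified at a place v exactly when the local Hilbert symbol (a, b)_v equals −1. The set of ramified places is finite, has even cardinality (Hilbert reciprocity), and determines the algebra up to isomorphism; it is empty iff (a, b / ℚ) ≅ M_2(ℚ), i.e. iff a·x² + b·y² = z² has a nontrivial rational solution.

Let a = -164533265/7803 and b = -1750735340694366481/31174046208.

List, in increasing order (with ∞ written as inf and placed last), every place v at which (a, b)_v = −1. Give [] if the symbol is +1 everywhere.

[2, 5, 13, inf]

Mod squares: a ≡ -195, b ≡ -2. Check v ∈ {∞, 2, 3, 5, 7, 13, 17, 19, 37, 43}.
v=3: a=3^-3·(≡1), b=3^-6·(≡1) mod 3; (1|3)=+1, (1|3)=+1; (−1)^{-3·-6·1}·(+1)^-6·(+1)^-3 = +1.
v=2: v_2(a)=0, v_2(b)=-9; units ≡ 5, 7 (mod 8); ε·ε+αω+βω = 0·1+0·0+-9·1 ≡ 1  ⇒  (a,b)_2 = -1.
v=19: a=19^0·(≡8), b=19^2·(≡1) mod 19; (8|19)=-1, (1|19)=+1; (−1)^{0·2·9}·(-1)^2·(+1)^0 = +1.
v=13: a=13^1·(≡6), b=13^4·(≡6) mod 13; (6|13)=-1, (6|13)=-1; (−1)^{1·4·6}·(-1)^4·(-1)^1 = -1.
v=37: a=37^2·(≡30), b=37^4·(≡29) mod 37; (30|37)=+1, (29|37)=-1; (−1)^{2·4·18}·(+1)^4·(-1)^2 = +1.
v=17: a=17^-2·(≡13), b=17^-4·(≡2) mod 17; (13|17)=+1, (2|17)=+1; (−1)^{-2·-4·8}·(+1)^-4·(+1)^-2 = +1.
v=∞: -195 < 0 and -2 < 0  ⇒  (a,b)_∞ = -1.
v=7: a=7^0·(≡4), b=7^2·(≡5) mod 7; (4|7)=+1, (5|7)=-1; (−1)^{0·2·3}·(+1)^2·(-1)^0 = +1.
v=43: a=43^2·(≡12), b=43^2·(≡10) mod 43; (12|43)=-1, (10|43)=+1; (−1)^{2·2·21}·(-1)^2·(+1)^2 = +1.
v=5: a=5^1·(≡4), b=5^0·(≡3) mod 5; (4|5)=+1, (3|5)=-1; (−1)^{1·0·2}·(+1)^0·(-1)^1 = -1.
Ram(-195, -2) = {2, 5, 13, ∞}; no ℚ_2-point on the conic.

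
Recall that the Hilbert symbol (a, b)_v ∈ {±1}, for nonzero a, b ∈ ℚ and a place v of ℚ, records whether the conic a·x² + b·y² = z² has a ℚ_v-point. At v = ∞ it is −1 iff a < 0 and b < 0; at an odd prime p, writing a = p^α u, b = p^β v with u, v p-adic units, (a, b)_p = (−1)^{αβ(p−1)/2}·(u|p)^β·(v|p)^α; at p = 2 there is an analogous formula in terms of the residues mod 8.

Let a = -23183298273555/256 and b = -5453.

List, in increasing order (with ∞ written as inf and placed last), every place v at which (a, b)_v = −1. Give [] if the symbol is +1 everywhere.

(a, b) ≡ (-31272955, -5453) mod (ℚ^×)²; places V = {2, 3, 5, 7, 19, 31, 37, 41, ∞}.
(a,b)_31: α=1, u≡1; β=0, v≡3 (mod 31); (1|31)=+1, (3|31)=-1; sign (−1)^0·+1^0·-1^1 = -1.
(a,b)_∞: sgn(-31272955)=−, sgn(-5453)=−, so -1.
(a,b)_3: α=2, u≡2; β=0, v≡1 (mod 3); (2|3)=-1, (1|3)=+1; sign (−1)^0·-1^0·+1^2 = +1.
(a,b)_41: α=3, u≡32; β=1, v≡31 (mod 41); (32|41)=+1, (31|41)=+1; sign (−1)^0·+1^1·+1^3 = +1.
(a,b)_37: α=1, u≡23; β=0, v≡23 (mod 37); (23|37)=-1, (23|37)=-1; sign (−1)^0·-1^0·-1^1 = -1.
(a,b)_5: α=1, u≡4; β=0, v≡2 (mod 5); (4|5)=+1, (2|5)=-1; sign (−1)^0·+1^0·-1^1 = -1.
(a,b)_7: α=3, u≡5; β=1, v≡5 (mod 7); (5|7)=-1, (5|7)=-1; sign (−1)^1·-1^1·-1^3 = -1.
(a,b)_19: α=1, u≡5; β=1, v≡17 (mod 19); (5|19)=+1, (17|19)=+1; sign (−1)^1·+1^1·+1^1 = -1.
(a,b)_2: α=-8, β=0; u≡5, v≡3 (mod 8); ε(u)ε(v)=0·1, αω(v)=-8·1, βω(u)=0·1; sum ≡ 0  ⇒  +1.
|Ram(-31272955, -5453)| = 6, even; anisotropic at {5, 7, 19, 31, 37, ∞}.

[5, 7, 19, 31, 37, inf]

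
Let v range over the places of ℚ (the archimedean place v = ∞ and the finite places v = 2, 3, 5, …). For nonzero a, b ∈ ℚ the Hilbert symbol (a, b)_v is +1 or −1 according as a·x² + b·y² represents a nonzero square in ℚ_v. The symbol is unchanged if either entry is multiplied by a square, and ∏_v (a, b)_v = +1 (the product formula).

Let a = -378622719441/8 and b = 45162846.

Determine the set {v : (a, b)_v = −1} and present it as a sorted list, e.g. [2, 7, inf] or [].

[2, 17, 23, 31]

(a, b) ≡ (-24242, 1054) mod (ℚ^×)²; places V = {2, 3, 17, 23, 31, ∞}.
(a,b)_∞: sgn(-24242)=−, sgn(1054)=+, so +1.
(a,b)_2: α=-3, β=1; u≡7, v≡7 (mod 8); ε(u)ε(v)=1·1, αω(v)=-3·0, βω(u)=1·0; sum ≡ 1  ⇒  -1.
(a,b)_3: α=10, u≡1; β=4, v≡1 (mod 3); (1|3)=+1, (1|3)=+1; sign (−1)^0·+1^4·+1^10 = +1.
(a,b)_17: α=1, u≡2; β=1, v≡14 (mod 17); (2|17)=+1, (14|17)=-1; sign (−1)^0·+1^1·-1^1 = -1.
(a,b)_31: α=1, u≡13; β=1, v≡21 (mod 31); (13|31)=-1, (21|31)=-1; sign (−1)^1·-1^1·-1^1 = -1.
(a,b)_23: α=3, u≡2; β=2, v≡21 (mod 23); (2|23)=+1, (21|23)=-1; sign (−1)^0·+1^2·-1^3 = -1.
|Ram(-24242, 1054)| = 4, even; anisotropic at {2, 17, 23, 31}.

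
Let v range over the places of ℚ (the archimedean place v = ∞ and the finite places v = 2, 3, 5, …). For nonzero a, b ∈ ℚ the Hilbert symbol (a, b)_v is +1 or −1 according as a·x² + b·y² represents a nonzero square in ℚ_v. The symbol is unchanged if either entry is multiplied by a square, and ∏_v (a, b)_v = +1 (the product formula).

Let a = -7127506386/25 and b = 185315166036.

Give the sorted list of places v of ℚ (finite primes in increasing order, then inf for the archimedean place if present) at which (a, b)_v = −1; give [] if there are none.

Mod squares: a ≡ -10626, b ≡ 69069. Check v ∈ {∞, 2, 3, 5, 7, 11, 13, 23}.
v=23: a=23^1·(≡11), b=23^1·(≡3) mod 23; (11|23)=-1, (3|23)=+1; (−1)^{1·1·11}·(-1)^1·(+1)^1 = +1.
v=5: a=5^-2·(≡4), b=5^0·(≡1) mod 5; (4|5)=+1, (1|5)=+1; (−1)^{-2·0·2}·(+1)^0·(+1)^-2 = +1.
v=∞: -10626 < 0 and 69069 > 0  ⇒  (a,b)_∞ = +1.
v=11: a=11^1·(≡2), b=11^1·(≡9) mod 11; (2|11)=-1, (9|11)=+1; (−1)^{1·1·5}·(-1)^1·(+1)^1 = +1.
v=2: v_2(a)=1, v_2(b)=2; units ≡ 7, 5 (mod 8); ε·ε+αω+βω = 1·0+1·1+2·0 ≡ 1  ⇒  (a,b)_2 = -1.
v=13: a=13^2·(≡7), b=13^3·(≡1) mod 13; (7|13)=-1, (1|13)=+1; (−1)^{2·3·6}·(-1)^3·(+1)^2 = -1.
v=3: a=3^5·(≡1), b=3^5·(≡1) mod 3; (1|3)=+1, (1|3)=+1; (−1)^{5·5·1}·(+1)^5·(+1)^5 = -1.
v=7: a=7^3·(≡1), b=7^3·(≡1) mod 7; (1|7)=+1, (1|7)=+1; (−1)^{3·3·3}·(+1)^3·(+1)^3 = -1.
Ram(-10626, 69069) = {2, 3, 7, 13}; no ℚ_2-point on the conic.

[2, 3, 7, 13]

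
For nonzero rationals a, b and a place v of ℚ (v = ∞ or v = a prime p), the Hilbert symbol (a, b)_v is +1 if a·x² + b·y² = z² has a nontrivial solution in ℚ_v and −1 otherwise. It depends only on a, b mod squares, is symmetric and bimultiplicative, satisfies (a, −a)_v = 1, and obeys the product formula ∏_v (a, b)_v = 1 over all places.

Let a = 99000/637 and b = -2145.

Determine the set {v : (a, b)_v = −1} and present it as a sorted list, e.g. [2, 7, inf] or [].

Mod squares: a ≡ 1430, b ≡ -2145. Check v ∈ {∞, 2, 3, 5, 7, 11, 13}.
v=5: a=5^3·(≡1), b=5^1·(≡1) mod 5; (1|5)=+1, (1|5)=+1; (−1)^{3·1·2}·(+1)^1·(+1)^3 = +1.
v=11: a=11^1·(≡9), b=11^1·(≡3) mod 11; (9|11)=+1, (3|11)=+1; (−1)^{1·1·5}·(+1)^1·(+1)^1 = -1.
v=13: a=13^-1·(≡7), b=13^1·(≡4) mod 13; (7|13)=-1, (4|13)=+1; (−1)^{-1·1·6}·(-1)^1·(+1)^-1 = -1.
v=2: v_2(a)=3, v_2(b)=0; units ≡ 3, 7 (mod 8); ε·ε+αω+βω = 1·1+3·0+0·1 ≡ 1  ⇒  (a,b)_2 = -1.
v=7: a=7^-2·(≡1), b=7^0·(≡4) mod 7; (1|7)=+1, (4|7)=+1; (−1)^{-2·0·3}·(+1)^0·(+1)^-2 = +1.
v=3: a=3^2·(≡2), b=3^1·(≡2) mod 3; (2|3)=-1, (2|3)=-1; (−1)^{2·1·1}·(-1)^1·(-1)^2 = -1.
v=∞: 1430 > 0 and -2145 < 0  ⇒  (a,b)_∞ = +1.
Ram(1430, -2145) = {2, 3, 11, 13}; no ℚ_2-point on the conic.

[2, 3, 11, 13]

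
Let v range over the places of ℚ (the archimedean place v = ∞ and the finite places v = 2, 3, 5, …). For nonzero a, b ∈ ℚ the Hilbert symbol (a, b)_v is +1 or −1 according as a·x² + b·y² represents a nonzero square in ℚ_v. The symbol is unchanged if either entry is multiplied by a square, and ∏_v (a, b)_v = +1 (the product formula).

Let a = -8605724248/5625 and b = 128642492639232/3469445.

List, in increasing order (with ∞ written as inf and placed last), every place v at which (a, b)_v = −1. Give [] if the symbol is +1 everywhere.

Mod squares: a ≡ -22, b ≡ 7410. Check v ∈ {∞, 2, 3, 5, 7, 11, 13, 17, 19, 29, 31}.
v=11: a=11^3·(≡4), b=11^2·(≡8) mod 11; (4|11)=+1, (8|11)=-1; (−1)^{3·2·5}·(+1)^2·(-1)^3 = -1.
v=3: a=3^-2·(≡2), b=3^7·(≡1) mod 3; (2|3)=-1, (1|3)=+1; (−1)^{-2·7·1}·(-1)^7·(+1)^-2 = -1.
v=∞: -22 < 0 and 7410 > 0  ⇒  (a,b)_∞ = +1.
v=2: v_2(a)=3, v_2(b)=11; units ≡ 5, 1 (mod 8); ε·ε+αω+βω = 0·0+3·0+11·1 ≡ 1  ⇒  (a,b)_2 = -1.
v=7: a=7^0·(≡3), b=7^-4·(≡4) mod 7; (3|7)=-1, (4|7)=+1; (−1)^{0·-4·3}·(-1)^-4·(+1)^0 = +1.
v=31: a=31^2·(≡9), b=31^2·(≡16) mod 31; (9|31)=+1, (16|31)=+1; (−1)^{2·2·15}·(+1)^2·(+1)^2 = +1.
v=19: a=19^0·(≡16), b=19^1·(≡15) mod 19; (16|19)=+1, (15|19)=-1; (−1)^{0·1·9}·(+1)^1·(-1)^0 = +1.
v=5: a=5^-4·(≡3), b=5^-1·(≡3) mod 5; (3|5)=-1, (3|5)=-1; (−1)^{-4·-1·2}·(-1)^-1·(-1)^-4 = -1.
v=13: a=13^0·(≡1), b=13^1·(≡11) mod 13; (1|13)=+1, (11|13)=-1; (−1)^{0·1·6}·(+1)^1·(-1)^0 = +1.
v=29: a=29^2·(≡20), b=29^0·(≡14) mod 29; (20|29)=+1, (14|29)=-1; (−1)^{2·0·14}·(+1)^0·(-1)^2 = +1.
v=17: a=17^0·(≡12), b=17^-2·(≡9) mod 17; (12|17)=-1, (9|17)=+1; (−1)^{0·-2·8}·(-1)^-2·(+1)^0 = +1.
Ram(-22, 7410) = {2, 3, 5, 11}; no ℚ_2-point on the conic.

[2, 3, 5, 11]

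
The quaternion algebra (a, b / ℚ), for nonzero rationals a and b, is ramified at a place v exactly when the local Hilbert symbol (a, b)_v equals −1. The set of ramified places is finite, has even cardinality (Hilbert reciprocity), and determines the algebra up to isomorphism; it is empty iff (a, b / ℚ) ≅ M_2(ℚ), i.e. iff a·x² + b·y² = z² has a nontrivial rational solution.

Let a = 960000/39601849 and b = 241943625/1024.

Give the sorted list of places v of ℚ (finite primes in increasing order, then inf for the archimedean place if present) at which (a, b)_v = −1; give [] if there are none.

[7, 11]

(a, b) ≡ (6, 21945) mod (ℚ^×)²; places V = {2, 3, 5, 7, 11, 19, 29, 31, ∞}.
(a,b)_31: α=-2, u≡24; β=0, v≡2 (mod 31); (24|31)=-1, (2|31)=+1; sign (−1)^0·-1^0·+1^-2 = +1.
(a,b)_3: α=1, u≡2; β=3, v≡1 (mod 3); (2|3)=-1, (1|3)=+1; sign (−1)^1·-1^3·+1^1 = +1.
(a,b)_11: α=0, u≡8; β=1, v≡1 (mod 11); (8|11)=-1, (1|11)=+1; sign (−1)^0·-1^1·+1^0 = -1.
(a,b)_19: α=0, u≡17; β=1, v≡10 (mod 19); (17|19)=+1, (10|19)=-1; sign (−1)^0·+1^1·-1^0 = +1.
(a,b)_2: α=9, β=-10; u≡3, v≡1 (mod 8); ε(u)ε(v)=1·0, αω(v)=9·0, βω(u)=-10·1; sum ≡ 0  ⇒  +1.
(a,b)_∞: sgn(6)=+, sgn(21945)=+, so +1.
(a,b)_7: α=-2, u≡3; β=3, v≡3 (mod 7); (3|7)=-1, (3|7)=-1; sign (−1)^0·-1^3·-1^-2 = -1.
(a,b)_5: α=4, u≡4; β=3, v≡1 (mod 5); (4|5)=+1, (1|5)=+1; sign (−1)^0·+1^3·+1^4 = +1.
(a,b)_29: α=-2, u≡23; β=0, v≡2 (mod 29); (23|29)=+1, (2|29)=-1; sign (−1)^0·+1^0·-1^-2 = +1.
(6, 21945 / ℚ) ramifies at {7, 11}: a division algebra.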